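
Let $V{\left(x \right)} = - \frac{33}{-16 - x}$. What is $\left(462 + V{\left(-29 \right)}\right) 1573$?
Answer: $722733$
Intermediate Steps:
$\left(462 + V{\left(-29 \right)}\right) 1573 = \left(462 + \frac{33}{16 - 29}\right) 1573 = \left(462 + \frac{33}{-13}\right) 1573 = \left(462 + 33 \left(- \frac{1}{13}\right)\right) 1573 = \left(462 - \frac{33}{13}\right) 1573 = \frac{5973}{13} \cdot 1573 = 722733$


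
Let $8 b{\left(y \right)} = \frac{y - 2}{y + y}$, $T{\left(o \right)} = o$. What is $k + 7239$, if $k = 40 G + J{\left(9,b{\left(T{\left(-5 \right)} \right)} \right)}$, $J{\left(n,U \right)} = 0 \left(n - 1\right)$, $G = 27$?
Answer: $8319$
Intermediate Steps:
$b{\left(y \right)} = \frac{-2 + y}{16 y}$ ($b{\left(y \right)} = \frac{\left(y - 2\right) \frac{1}{y + y}}{8} = \frac{\left(-2 + y\right) \frac{1}{2 y}}{8} = \frac{\frac{1}{2} \frac{1}{y} \left(-2 + y\right)}{8} = \frac{-2 + y}{16 y}$)
$J{\left(n,U \right)} = 0$ ($J{\left(n,U \right)} = 0 \left(-1 + n\right) = 0$)
$k = 1080$ ($k = 40 \cdot 27 + 0 = 1080 + 0 = 1080$)
$k + 7239 = 1080 + 7239 = 8319$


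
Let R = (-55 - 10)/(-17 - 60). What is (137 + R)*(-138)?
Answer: -1464732/77 ≈ -19023.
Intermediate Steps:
R = 65/77 (R = -65/(-77) = -65*(-1/77) = 65/77 ≈ 0.84416)
(137 + R)*(-138) = (137 + 65/77)*(-138) = (10614/77)*(-138) = -1464732/77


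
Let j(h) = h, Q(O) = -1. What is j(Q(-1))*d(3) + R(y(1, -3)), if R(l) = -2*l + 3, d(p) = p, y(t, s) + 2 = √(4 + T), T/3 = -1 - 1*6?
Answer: 4 - 2*I*√17 ≈ 4.0 - 8.2462*I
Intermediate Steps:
T = -21 (T = 3*(-1 - 1*6) = 3*(-1 - 6) = 3*(-7) = -21)
y(t, s) = -2 + I*√17 (y(t, s) = -2 + √(4 - 21) = -2 + √(-17) = -2 + I*√17)
R(l) = 3 - 2*l
j(Q(-1))*d(3) + R(y(1, -3)) = -1*3 + (3 - 2*(-2 + I*√17)) = -3 + (3 + (4 - 2*I*√17)) = -3 + (7 - 2*I*√17) = 4 - 2*I*√17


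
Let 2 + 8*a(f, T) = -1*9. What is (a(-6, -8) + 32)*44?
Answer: 2695/2 ≈ 1347.5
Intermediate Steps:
a(f, T) = -11/8 (a(f, T) = -¼ + (-1*9)/8 = -¼ + (⅛)*(-9) = -¼ - 9/8 = -11/8)
(a(-6, -8) + 32)*44 = (-11/8 + 32)*44 = (245/8)*44 = 2695/2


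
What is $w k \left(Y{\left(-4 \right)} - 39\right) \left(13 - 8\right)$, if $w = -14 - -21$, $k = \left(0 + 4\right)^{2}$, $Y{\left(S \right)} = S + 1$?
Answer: $-23520$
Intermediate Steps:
$Y{\left(S \right)} = 1 + S$
$k = 16$ ($k = 4^{2} = 16$)
$w = 7$ ($w = -14 + 21 = 7$)
$w k \left(Y{\left(-4 \right)} - 39\right) \left(13 - 8\right) = 7 \cdot 16 \left(\left(1 - 4\right) - 39\right) \left(13 - 8\right) = 112 \left(-3 - 39\right) \left(13 - 8\right) = 112 \left(- 42 \left(13 - 8\right)\right) = 112 \left(\left(-42\right) 5\right) = 112 \left(-210\right) = -23520$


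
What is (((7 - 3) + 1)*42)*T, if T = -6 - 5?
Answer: -2310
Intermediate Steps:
T = -11
(((7 - 3) + 1)*42)*T = (((7 - 3) + 1)*42)*(-11) = ((4 + 1)*42)*(-11) = (5*42)*(-11) = 210*(-11) = -2310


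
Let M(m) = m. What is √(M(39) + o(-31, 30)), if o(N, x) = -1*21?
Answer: 3*√2 ≈ 4.2426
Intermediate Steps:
o(N, x) = -21
√(M(39) + o(-31, 30)) = √(39 - 21) = √18 = 3*√2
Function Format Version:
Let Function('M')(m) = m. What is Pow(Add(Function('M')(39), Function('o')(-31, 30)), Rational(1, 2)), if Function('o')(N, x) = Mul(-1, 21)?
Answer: Mul(3, Pow(2, Rational(1, 2))) ≈ 4.2426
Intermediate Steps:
Function('o')(N, x) = -21
Pow(Add(Function('M')(39), Function('o')(-31, 30)), Rational(1, 2)) = Pow(Add(39, -21), Rational(1, 2)) = Pow(18, Rational(1, 2)) = Mul(3, Pow(2, Rational(1, 2)))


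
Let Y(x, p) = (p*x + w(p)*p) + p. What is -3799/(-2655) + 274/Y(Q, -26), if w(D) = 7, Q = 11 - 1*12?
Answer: -18026/241605 ≈ -0.074609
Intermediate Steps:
Q = -1 (Q = 11 - 12 = -1)
Y(x, p) = 8*p + p*x (Y(x, p) = (p*x + 7*p) + p = (7*p + p*x) + p = 8*p + p*x)
-3799/(-2655) + 274/Y(Q, -26) = -3799/(-2655) + 274/((-26*(8 - 1))) = -3799*(-1/2655) + 274/((-26*7)) = 3799/2655 + 274/(-182) = 3799/2655 + 274*(-1/182) = 3799/2655 - 137/91 = -18026/241605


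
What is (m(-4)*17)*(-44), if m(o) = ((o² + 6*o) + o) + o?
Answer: 11968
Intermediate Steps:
m(o) = o² + 8*o (m(o) = (o² + 7*o) + o = o² + 8*o)
(m(-4)*17)*(-44) = (-4*(8 - 4)*17)*(-44) = (-4*4*17)*(-44) = -16*17*(-44) = -272*(-44) = 11968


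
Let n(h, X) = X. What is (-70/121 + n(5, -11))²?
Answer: 1962801/14641 ≈ 134.06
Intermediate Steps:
(-70/121 + n(5, -11))² = (-70/121 - 11)² = (-1401/121)² = 1962801/14641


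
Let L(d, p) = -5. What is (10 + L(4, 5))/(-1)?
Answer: -5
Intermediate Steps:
(10 + L(4, 5))/(-1) = (10 - 5)/(-1) = 5*(-1) = -5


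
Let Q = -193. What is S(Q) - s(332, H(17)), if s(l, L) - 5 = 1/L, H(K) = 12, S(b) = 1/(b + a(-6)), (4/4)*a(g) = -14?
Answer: -4213/828 ≈ -5.0882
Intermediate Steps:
a(g) = -14
S(b) = 1/(-14 + b) (S(b) = 1/(b - 14) = 1/(-14 + b))
s(l, L) = 5 + 1/L
S(Q) - s(332, H(17)) = 1/(-14 - 193) - (5 + 1/12) = 1/(-207) - (5 + 1/12) = -1/207 - 1*61/12 = -1/207 - 61/12 = -4213/828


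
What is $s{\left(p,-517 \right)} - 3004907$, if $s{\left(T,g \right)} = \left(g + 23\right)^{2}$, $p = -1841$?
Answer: $-2760871$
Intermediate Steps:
$s{\left(T,g \right)} = \left(23 + g\right)^{2}$
$s{\left(p,-517 \right)} - 3004907 = \left(23 - 517\right)^{2} - 3004907 = \left(-494\right)^{2} - 3004907 = 244036 - 3004907 = -2760871$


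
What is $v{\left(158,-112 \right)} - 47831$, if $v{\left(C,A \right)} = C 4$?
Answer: $-47199$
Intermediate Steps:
$v{\left(C,A \right)} = 4 C$
$v{\left(158,-112 \right)} - 47831 = 4 \cdot 158 - 47831 = 632 - 47831 = -47199$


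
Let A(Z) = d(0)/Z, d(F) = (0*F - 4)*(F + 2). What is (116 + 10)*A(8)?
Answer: -126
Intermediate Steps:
d(F) = -8 - 4*F (d(F) = (0 - 4)*(2 + F) = -4*(2 + F) = -8 - 4*F)
A(Z) = -8/Z (A(Z) = (-8 - 4*0)/Z = (-8 + 0)/Z = -8/Z)
(116 + 10)*A(8) = (116 + 10)*(-8/8) = 126*(-8*⅛) = 126*(-1) = -126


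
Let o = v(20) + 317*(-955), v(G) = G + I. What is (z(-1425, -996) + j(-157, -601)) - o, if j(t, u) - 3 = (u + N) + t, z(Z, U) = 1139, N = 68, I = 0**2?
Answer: 303167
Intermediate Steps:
I = 0
v(G) = G (v(G) = G + 0 = G)
j(t, u) = 71 + t + u (j(t, u) = 3 + ((u + 68) + t) = 3 + ((68 + u) + t) = 3 + (68 + t + u) = 71 + t + u)
o = -302715 (o = 20 + 317*(-955) = 20 - 302735 = -302715)
(z(-1425, -996) + j(-157, -601)) - o = (1139 + (71 - 157 - 601)) - 1*(-302715) = (1139 - 687) + 302715 = 452 + 302715 = 303167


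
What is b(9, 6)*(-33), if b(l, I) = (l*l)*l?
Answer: -24057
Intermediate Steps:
b(l, I) = l³ (b(l, I) = l²*l = l³)
b(9, 6)*(-33) = 9³*(-33) = 729*(-33) = -24057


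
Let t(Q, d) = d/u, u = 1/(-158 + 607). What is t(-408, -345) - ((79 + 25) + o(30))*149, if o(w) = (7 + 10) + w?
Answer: -177404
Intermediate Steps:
o(w) = 17 + w
u = 1/449 ≈ 0.0022272
t(Q, d) = 449*d (t(Q, d) = d/(1/449) = d*449 = 449*d)
t(-408, -345) - ((79 + 25) + o(30))*149 = 449*(-345) - ((79 + 25) + (17 + 30))*149 = -154905 - (104 + 47)*149 = -154905 - 151*149 = -154905 - 1*22499 = -154905 - 22499 = -177404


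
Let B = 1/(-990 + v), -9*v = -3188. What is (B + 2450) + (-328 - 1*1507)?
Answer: 3519021/5722 ≈ 615.00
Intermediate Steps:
v = 3188/9 (v = -⅑*(-3188) = 3188/9 ≈ 354.22)
B = -9/5722 (B = 1/(-990 + 3188/9) = 1/(-5722/9) = -9/5722 ≈ -0.0015729)
(B + 2450) + (-328 - 1*1507) = (-9/5722 + 2450) + (-328 - 1*1507) = 14018891/5722 + (-328 - 1507) = 14018891/5722 - 1835 = 3519021/5722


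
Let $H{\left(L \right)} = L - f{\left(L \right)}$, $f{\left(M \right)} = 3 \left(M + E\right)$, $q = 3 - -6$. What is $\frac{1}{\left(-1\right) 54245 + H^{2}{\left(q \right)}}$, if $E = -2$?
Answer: $- \frac{1}{54101} \approx -1.8484 \cdot 10^{-5}$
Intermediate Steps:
$q = 9$ ($q = 3 + 6 = 9$)
$f{\left(M \right)} = -6 + 3 M$ ($f{\left(M \right)} = 3 \left(M - 2\right) = 3 \left(-2 + M\right) = -6 + 3 M$)
$H{\left(L \right)} = 6 - 2 L$ ($H{\left(L \right)} = L - \left(-6 + 3 L\right) = 6 - 2 L$)
$\frac{1}{\left(-1\right) 54245 + H^{2}{\left(q \right)}} = \frac{1}{\left(-1\right) 54245 + \left(6 - 18\right)^{2}} = \frac{1}{-54245 + \left(6 - 18\right)^{2}} = \frac{1}{-54245 + \left(-12\right)^{2}} = \frac{1}{-54245 + 144} = \frac{1}{-54101} = - \frac{1}{54101}$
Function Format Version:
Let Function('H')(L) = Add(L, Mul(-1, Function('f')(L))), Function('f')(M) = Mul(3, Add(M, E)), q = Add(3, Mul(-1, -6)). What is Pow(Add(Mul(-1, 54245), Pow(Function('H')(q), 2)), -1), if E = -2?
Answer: Rational(-1, 54101) ≈ -1.8484e-5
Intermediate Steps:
q = 9 (q = Add(3, 6) = 9)
Function('f')(M) = Add(-6, Mul(3, M)) (Function('f')(M) = Mul(3, Add(M, -2)) = Mul(3, Add(-2, M)) = Add(-6, Mul(3, M)))
Function('H')(L) = Add(6, Mul(-2, L)) (Function('H')(L) = Add(L, Mul(-1, Add(-6, Mul(3, L)))) = Add(L, Add(6, Mul(-3, L))) = Add(6, Mul(-2, L)))
Pow(Add(Mul(-1, 54245), Pow(Function('H')(q), 2)), -1) = Pow(Add(Mul(-1, 54245), Pow(Add(6, Mul(-2, 9)), 2)), -1) = Pow(Add(-54245, Pow(Add(6, -18), 2)), -1) = Pow(Add(-54245, Pow(-12, 2)), -1) = Pow(Add(-54245, 144), -1) = Pow(-54101, -1) = Rational(-1, 54101)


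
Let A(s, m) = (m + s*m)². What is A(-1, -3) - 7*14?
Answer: -98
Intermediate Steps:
A(s, m) = (m + m*s)²
A(-1, -3) - 7*14 = (-3)²*(1 - 1)² - 7*14 = 9*0² - 98 = 9*0 - 98 = 0 - 98 = -98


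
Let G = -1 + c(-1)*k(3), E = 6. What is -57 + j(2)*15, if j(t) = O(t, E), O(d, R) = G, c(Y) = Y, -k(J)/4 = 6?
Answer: 288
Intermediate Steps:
k(J) = -24 (k(J) = -4*6 = -24)
G = 23 (G = -1 - 1*(-24) = -1 + 24 = 23)
O(d, R) = 23
j(t) = 23
-57 + j(2)*15 = -57 + 23*15 = -57 + 345 = 288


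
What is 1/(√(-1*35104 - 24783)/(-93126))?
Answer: 93126*I*√59887/59887 ≈ 380.54*I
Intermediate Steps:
1/(√(-1*35104 - 24783)/(-93126)) = 1/(√(-35104 - 24783)*(-1/93126)) = 1/(√(-59887)*(-1/93126)) = 1/((I*√59887)*(-1/93126)) = 1/(-I*√59887/93126) = 93126*I*√59887/59887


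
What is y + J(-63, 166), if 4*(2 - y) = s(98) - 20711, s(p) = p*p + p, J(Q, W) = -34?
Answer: 10881/4 ≈ 2720.3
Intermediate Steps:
s(p) = p + p² (s(p) = p² + p = p + p²)
y = 11017/4 (y = 2 - (98*(1 + 98) - 20711)/4 = 2 - (98*99 - 20711)/4 = 2 - (9702 - 20711)/4 = 2 - ¼*(-11009) = 2 + 11009/4 = 11017/4 ≈ 2754.3)
y + J(-63, 166) = 11017/4 - 34 = 10881/4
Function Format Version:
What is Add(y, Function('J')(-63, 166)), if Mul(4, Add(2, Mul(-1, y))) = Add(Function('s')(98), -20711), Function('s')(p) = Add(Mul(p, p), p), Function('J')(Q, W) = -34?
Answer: Rational(10881, 4) ≈ 2720.3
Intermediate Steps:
Function('s')(p) = Add(p, Pow(p, 2)) (Function('s')(p) = Add(Pow(p, 2), p) = Add(p, Pow(p, 2)))
y = Rational(11017, 4) (y = Add(2, Mul(Rational(-1, 4), Add(Mul(98, Add(1, 98)), -20711))) = Add(2, Mul(Rational(-1, 4), Add(Mul(98, 99), -20711))) = Add(2, Mul(Rational(-1, 4), Add(9702, -20711))) = Add(2, Mul(Rational(-1, 4), -11009)) = Add(2, Rational(11009, 4)) = Rational(11017, 4) ≈ 2754.3)
Add(y, Function('J')(-63, 166)) = Add(Rational(11017, 4), -34) = Rational(10881, 4)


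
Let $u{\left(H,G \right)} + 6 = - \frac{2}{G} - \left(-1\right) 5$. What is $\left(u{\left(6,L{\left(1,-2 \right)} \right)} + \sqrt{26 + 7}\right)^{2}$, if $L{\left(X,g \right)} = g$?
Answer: $33$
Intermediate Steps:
$u{\left(H,G \right)} = -1 - \frac{2}{G}$ ($u{\left(H,G \right)} = -6 - \left(-5 + \frac{2}{G}\right) = -6 + \left(- \frac{2}{G} + 5\right) = -6 + \left(5 - \frac{2}{G}\right) = -1 - \frac{2}{G}$)
$\left(u{\left(6,L{\left(1,-2 \right)} \right)} + \sqrt{26 + 7}\right)^{2} = \left(\frac{-2 - -2}{-2} + \sqrt{26 + 7}\right)^{2} = \left(- \frac{-2 + 2}{2} + \sqrt{33}\right)^{2} = \left(\left(- \frac{1}{2}\right) 0 + \sqrt{33}\right)^{2} = \left(0 + \sqrt{33}\right)^{2} = \left(\sqrt{33}\right)^{2} = 33$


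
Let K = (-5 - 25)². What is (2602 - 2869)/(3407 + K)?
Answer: -267/4307 ≈ -0.061992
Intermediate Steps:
K = 900 (K = (-30)² = 900)
(2602 - 2869)/(3407 + K) = (2602 - 2869)/(3407 + 900) = -267/4307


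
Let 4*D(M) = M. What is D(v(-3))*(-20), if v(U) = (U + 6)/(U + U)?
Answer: 5/2 ≈ 2.5000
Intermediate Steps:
v(U) = (6 + U)/(2*U) (v(U) = (6 + U)/((2*U)) = (6 + U)*(1/(2*U)) = (6 + U)/(2*U))
D(M) = M/4
D(v(-3))*(-20) = (((½)*(6 - 3)/(-3))/4)*(-20) = (((½)*(-⅓)*3)/4)*(-20) = ((¼)*(-½))*(-20) = -⅛*(-20) = 5/2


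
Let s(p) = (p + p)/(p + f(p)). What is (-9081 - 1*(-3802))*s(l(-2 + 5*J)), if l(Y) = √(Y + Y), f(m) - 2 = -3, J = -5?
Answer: -31674*√6/(I + 3*√6) ≈ -10366.0 + 1410.6*I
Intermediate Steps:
f(m) = -1 (f(m) = 2 - 3 = -1)
l(Y) = √2*√Y (l(Y) = √(2*Y) = √2*√Y)
s(p) = 2*p/(-1 + p) (s(p) = (p + p)/(p - 1) = (2*p)/(-1 + p) = 2*p/(-1 + p))
(-9081 - 1*(-3802))*s(l(-2 + 5*J)) = (-9081 - 1*(-3802))*(2*(√2*√(-2 + 5*(-5)))/(-1 + √2*√(-2 + 5*(-5)))) = (-9081 + 3802)*(2*(√2*√(-2 - 25))/(-1 + √2*√(-2 - 25))) = -10558*√2*√(-27)/(-1 + √2*√(-27)) = -10558*√2*(3*I*√3)/(-1 + √2*(3*I*√3)) = -10558*3*I*√6/(-1 + 3*I*√6) = -31674*I*√6/(-1 + 3*I*√6)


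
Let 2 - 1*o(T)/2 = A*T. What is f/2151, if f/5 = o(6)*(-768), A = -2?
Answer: -35840/717 ≈ -49.986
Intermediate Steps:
o(T) = 4 + 4*T (o(T) = 4 - (-4)*T = 4 + 4*T)
f = -107520 (f = 5*((4 + 4*6)*(-768)) = 5*((4 + 24)*(-768)) = 5*(28*(-768)) = 5*(-21504) = -107520)
f/2151 = -107520/2151 = -107520*1/2151 = -35840/717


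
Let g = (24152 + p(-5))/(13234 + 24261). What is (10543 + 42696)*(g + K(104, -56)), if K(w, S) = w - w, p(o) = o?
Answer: 1285562133/37495 ≈ 34286.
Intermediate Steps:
K(w, S) = 0
g = 24147/37495 (g = (24152 - 5)/(13234 + 24261) = 24147/37495 ≈ 0.64401)
(10543 + 42696)*(g + K(104, -56)) = (10543 + 42696)*(24147/37495 + 0) = 53239*(24147/37495) = 1285562133/37495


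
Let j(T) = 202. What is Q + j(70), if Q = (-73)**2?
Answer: 5531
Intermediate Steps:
Q = 5329
Q + j(70) = 5329 + 202 = 5531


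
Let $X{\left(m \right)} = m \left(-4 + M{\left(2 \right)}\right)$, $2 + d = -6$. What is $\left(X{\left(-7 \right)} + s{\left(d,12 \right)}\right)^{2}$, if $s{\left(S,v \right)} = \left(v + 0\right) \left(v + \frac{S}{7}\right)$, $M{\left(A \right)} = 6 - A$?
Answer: $\frac{831744}{49} \approx 16974.0$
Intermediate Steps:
$d = -8$ ($d = -2 - 6 = -8$)
$X{\left(m \right)} = 0$ ($X{\left(m \right)} = m \left(-4 + \left(6 - 2\right)\right) = m \left(-4 + 4\right) = m 0 = 0$)
$s{\left(S,v \right)} = v \left(v + \frac{S}{7}\right)$ ($s{\left(S,v \right)} = v \left(v + S \frac{1}{7}\right) = v \left(v + \frac{S}{7}\right)$)
$\left(X{\left(-7 \right)} + s{\left(d,12 \right)}\right)^{2} = \left(0 + \frac{1}{7} \cdot 12 \left(-8 + 7 \cdot 12\right)\right)^{2} = \left(0 + \frac{1}{7} \cdot 12 \left(-8 + 84\right)\right)^{2} = \left(0 + \frac{1}{7} \cdot 12 \cdot 76\right)^{2} = \left(0 + \frac{912}{7}\right)^{2} = \left(\frac{912}{7}\right)^{2} = \frac{831744}{49}$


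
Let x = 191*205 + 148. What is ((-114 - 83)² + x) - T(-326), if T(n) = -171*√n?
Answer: 78112 + 171*I*√326 ≈ 78112.0 + 3087.5*I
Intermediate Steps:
x = 39303 (x = 39155 + 148 = 39303)
((-114 - 83)² + x) - T(-326) = ((-114 - 83)² + 39303) - (-171)*√(-326) = ((-197)² + 39303) - (-171)*I*√326 = (38809 + 39303) - (-171)*I*√326 = 78112 + 171*I*√326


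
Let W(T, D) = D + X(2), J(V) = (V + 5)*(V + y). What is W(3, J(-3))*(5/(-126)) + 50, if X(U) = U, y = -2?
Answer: 3170/63 ≈ 50.317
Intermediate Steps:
J(V) = (-2 + V)*(5 + V) (J(V) = (V + 5)*(V - 2) = (5 + V)*(-2 + V) = (-2 + V)*(5 + V))
W(T, D) = 2 + D (W(T, D) = D + 2 = 2 + D)
W(3, J(-3))*(5/(-126)) + 50 = (2 + (-10 + (-3)² + 3*(-3)))*(5/(-126)) + 50 = (2 + (-10 + 9 - 9))*(5*(-1/126)) + 50 = (2 - 10)*(-5/126) + 50 = -8*(-5/126) + 50 = 20/63 + 50 = 3170/63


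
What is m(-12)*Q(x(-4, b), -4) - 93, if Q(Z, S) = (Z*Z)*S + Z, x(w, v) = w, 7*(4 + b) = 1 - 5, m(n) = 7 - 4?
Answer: -297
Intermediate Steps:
m(n) = 3
b = -32/7 (b = -4 + (1 - 5)/7 = -4 + (⅐)*(-4) = -4 - 4/7 = -32/7 ≈ -4.5714)
Q(Z, S) = Z + S*Z² (Q(Z, S) = Z²*S + Z = S*Z² + Z = Z + S*Z²)
m(-12)*Q(x(-4, b), -4) - 93 = 3*(-4*(1 - 4*(-4))) - 93 = 3*(-4*(1 + 16)) - 93 = 3*(-4*17) - 93 = 3*(-68) - 93 = -204 - 93 = -297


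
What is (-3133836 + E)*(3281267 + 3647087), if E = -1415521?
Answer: -31519555768378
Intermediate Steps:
(-3133836 + E)*(3281267 + 3647087) = (-3133836 - 1415521)*(3281267 + 3647087) = -4549357*6928354 = -31519555768378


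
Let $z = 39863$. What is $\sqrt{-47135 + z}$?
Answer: $6 i \sqrt{202} \approx 85.276 i$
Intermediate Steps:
$\sqrt{-47135 + z} = \sqrt{-47135 + 39863} = \sqrt{-7272} = 6 i \sqrt{202}$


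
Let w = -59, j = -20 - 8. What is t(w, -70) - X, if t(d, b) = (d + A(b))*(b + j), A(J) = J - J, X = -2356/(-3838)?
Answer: 583920/101 ≈ 5781.4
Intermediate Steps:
X = 62/101 (X = -2356*(-1/3838) = 62/101 ≈ 0.61386)
A(J) = 0
j = -28
t(d, b) = d*(-28 + b) (t(d, b) = (d + 0)*(b - 28) = d*(-28 + b))
t(w, -70) - X = -59*(-28 - 70) - 1*62/101 = -59*(-98) - 62/101 = 5782 - 62/101 = 583920/101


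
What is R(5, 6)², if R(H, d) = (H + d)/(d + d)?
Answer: 121/144 ≈ 0.84028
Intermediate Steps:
R(H, d) = (H + d)/(2*d) (R(H, d) = (H + d)/((2*d)) = (H + d)*(1/(2*d)) = (H + d)/(2*d))
R(5, 6)² = ((½)*(5 + 6)/6)² = ((½)*(⅙)*11)² = (11/12)² = 121/144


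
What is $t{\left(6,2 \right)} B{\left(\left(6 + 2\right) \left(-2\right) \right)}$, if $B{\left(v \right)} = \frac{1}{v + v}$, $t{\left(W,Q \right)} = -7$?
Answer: $\frac{7}{32} \approx 0.21875$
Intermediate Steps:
$B{\left(v \right)} = \frac{1}{2 v}$
$t{\left(6,2 \right)} B{\left(\left(6 + 2\right) \left(-2\right) \right)} = - 7 \frac{1}{2 \left(6 + 2\right) \left(-2\right)} = - 7 \frac{1}{2 \cdot 8 \left(-2\right)} = - 7 \frac{1}{2 \left(-16\right)} = - 7 \cdot \frac{1}{2} \left(- \frac{1}{16}\right) = \left(-7\right) \left(- \frac{1}{32}\right) = \frac{7}{32}$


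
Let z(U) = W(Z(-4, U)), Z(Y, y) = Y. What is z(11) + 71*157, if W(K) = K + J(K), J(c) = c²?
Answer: 11159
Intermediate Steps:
W(K) = K + K²
z(U) = 12 (z(U) = -4*(1 - 4) = -4*(-3) = 12)
z(11) + 71*157 = 12 + 71*157 = 12 + 11147 = 11159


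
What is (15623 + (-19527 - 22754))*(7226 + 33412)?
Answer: -1083327804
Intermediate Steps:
(15623 + (-19527 - 22754))*(7226 + 33412) = (15623 - 42281)*40638 = -26658*40638 = -1083327804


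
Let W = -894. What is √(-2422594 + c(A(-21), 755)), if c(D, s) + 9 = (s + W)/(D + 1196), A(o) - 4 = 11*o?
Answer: I*√2274729870174/969 ≈ 1556.5*I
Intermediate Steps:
A(o) = 4 + 11*o
c(D, s) = -9 + (-894 + s)/(1196 + D) (c(D, s) = -9 + (s - 894)/(D + 1196) = -9 + (-894 + s)/(1196 + D))
√(-2422594 + c(A(-21), 755)) = √(-2422594 + (-11658 + 755 - 9*(4 + 11*(-21)))/(1196 + (4 + 11*(-21)))) = √(-2422594 + (-11658 + 755 - 9*(4 - 231))/(1196 + (4 - 231))) = √(-2422594 + (-11658 + 755 - 9*(-227))/(1196 - 227)) = √(-2422594 + (-11658 + 755 + 2043)/969) = √(-2422594 + (1/969)*(-8860)) = √(-2422594 - 8860/969) = √(-2347502446/969) = I*√2274729870174/969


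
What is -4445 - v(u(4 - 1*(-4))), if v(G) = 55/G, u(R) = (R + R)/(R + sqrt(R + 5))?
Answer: -8945/2 - 55*sqrt(13)/16 ≈ -4484.9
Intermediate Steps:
u(R) = 2*R/(R + sqrt(5 + R)) (u(R) = (2*R)/(R + sqrt(5 + R)) = 2*R/(R + sqrt(5 + R)))
-4445 - v(u(4 - 1*(-4))) = -4445 - 55/(2*(4 - 1*(-4))/((4 - 1*(-4)) + sqrt(5 + (4 - 1*(-4))))) = -4445 - 55/(2*(4 + 4)/((4 + 4) + sqrt(5 + (4 + 4)))) = -4445 - 55/(2*8/(8 + sqrt(5 + 8))) = -4445 - 55/(2*8/(8 + sqrt(13))) = -4445 - 55/(16/(8 + sqrt(13))) = -4445 - 55*(1/2 + sqrt(13)/16) = -4445 - (55/2 + 55*sqrt(13)/16) = -4445 + (-55/2 - 55*sqrt(13)/16) = -8945/2 - 55*sqrt(13)/16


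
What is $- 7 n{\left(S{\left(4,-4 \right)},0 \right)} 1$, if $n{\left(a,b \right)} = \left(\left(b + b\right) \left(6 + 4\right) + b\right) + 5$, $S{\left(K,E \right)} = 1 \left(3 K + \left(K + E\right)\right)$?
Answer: $-35$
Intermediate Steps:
$S{\left(K,E \right)} = E + 4 K$ ($S{\left(K,E \right)} = 1 \left(3 K + \left(E + K\right)\right) = 1 \left(E + 4 K\right) = E + 4 K$)
$n{\left(a,b \right)} = 5 + 21 b$ ($n{\left(a,b \right)} = \left(2 b 10 + b\right) + 5 = \left(20 b + b\right) + 5 = 21 b + 5 = 5 + 21 b$)
$- 7 n{\left(S{\left(4,-4 \right)},0 \right)} 1 = - 7 \left(5 + 21 \cdot 0\right) 1 = - 7 \left(5 + 0\right) 1 = \left(-7\right) 5 \cdot 1 = \left(-35\right) 1 = -35$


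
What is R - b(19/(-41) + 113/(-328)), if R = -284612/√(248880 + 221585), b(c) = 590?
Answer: -590 - 284612*√470465/470465 ≈ -1004.9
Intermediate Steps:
R = -284612*√470465/470465 ≈ -414.94
R - b(19/(-41) + 113/(-328)) = -284612*√470465/470465 - 1*590 = -284612*√470465/470465 - 590 = -590 - 284612*√470465/470465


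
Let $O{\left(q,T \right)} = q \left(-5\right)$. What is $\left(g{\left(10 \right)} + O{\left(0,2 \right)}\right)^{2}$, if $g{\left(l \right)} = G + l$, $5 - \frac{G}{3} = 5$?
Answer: $100$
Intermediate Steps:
$G = 0$ ($G = 15 - 15 = 0$)
$g{\left(l \right)} = l$ ($g{\left(l \right)} = 0 + l = l$)
$O{\left(q,T \right)} = - 5 q$
$\left(g{\left(10 \right)} + O{\left(0,2 \right)}\right)^{2} = \left(10 - 0\right)^{2} = \left(10 + 0\right)^{2} = 10^{2} = 100$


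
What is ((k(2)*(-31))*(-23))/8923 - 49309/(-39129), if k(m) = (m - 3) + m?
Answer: 467883184/349148067 ≈ 1.3401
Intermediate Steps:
k(m) = -3 + 2*m (k(m) = (-3 + m) + m = -3 + 2*m)
((k(2)*(-31))*(-23))/8923 - 49309/(-39129) = (((-3 + 2*2)*(-31))*(-23))/8923 - 49309/(-39129) = (((-3 + 4)*(-31))*(-23))*(1/8923) - 49309*(-1/39129) = ((1*(-31))*(-23))*(1/8923) + 49309/39129 = -31*(-23)*(1/8923) + 49309/39129 = 713*(1/8923) + 49309/39129 = 713/8923 + 49309/39129 = 467883184/349148067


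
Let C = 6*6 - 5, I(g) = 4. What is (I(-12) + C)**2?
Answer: 1225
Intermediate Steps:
C = 31 (C = 36 - 5 = 31)
(I(-12) + C)**2 = (4 + 31)**2 = 35**2 = 1225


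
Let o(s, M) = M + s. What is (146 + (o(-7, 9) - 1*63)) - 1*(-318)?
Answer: 403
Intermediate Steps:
(146 + (o(-7, 9) - 1*63)) - 1*(-318) = (146 + ((9 - 7) - 1*63)) - 1*(-318) = (146 + (2 - 63)) + 318 = (146 - 61) + 318 = 85 + 318 = 403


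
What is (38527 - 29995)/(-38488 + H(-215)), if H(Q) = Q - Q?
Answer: -2133/9622 ≈ -0.22168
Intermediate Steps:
H(Q) = 0
(38527 - 29995)/(-38488 + H(-215)) = (38527 - 29995)/(-38488 + 0) = 8532/(-38488) = 8532*(-1/38488) = -2133/9622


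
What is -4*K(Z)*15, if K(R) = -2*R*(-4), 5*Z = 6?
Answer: -576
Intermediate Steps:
Z = 6/5 (Z = (⅕)*6 = 6/5 ≈ 1.2000)
K(R) = 8*R
-4*K(Z)*15 = -32*6/5*15 = -4*48/5*15 = -192/5*15 = -576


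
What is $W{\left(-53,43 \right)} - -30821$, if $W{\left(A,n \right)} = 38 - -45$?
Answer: $30904$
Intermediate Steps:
$W{\left(A,n \right)} = 83$ ($W{\left(A,n \right)} = 38 + 45 = 83$)
$W{\left(-53,43 \right)} - -30821 = 83 - -30821 = 83 + 30821 = 30904$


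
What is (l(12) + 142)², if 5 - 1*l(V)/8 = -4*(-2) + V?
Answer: 484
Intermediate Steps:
l(V) = -24 - 8*V (l(V) = 40 - 8*(-4*(-2) + V) = 40 - 8*(8 + V) = 40 + (-64 - 8*V) = -24 - 8*V)
(l(12) + 142)² = ((-24 - 8*12) + 142)² = ((-24 - 96) + 142)² = (-120 + 142)² = 22² = 484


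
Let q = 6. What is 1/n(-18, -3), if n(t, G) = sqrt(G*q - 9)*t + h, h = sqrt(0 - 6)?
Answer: I/(-sqrt(6) + 54*sqrt(3)) ≈ 0.010979*I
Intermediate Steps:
h = I*sqrt(6) (h = sqrt(-6) = I*sqrt(6) ≈ 2.4495*I)
n(t, G) = I*sqrt(6) + t*sqrt(-9 + 6*G) (n(t, G) = sqrt(G*6 - 9)*t + I*sqrt(6) = sqrt(6*G - 9)*t + I*sqrt(6) = sqrt(-9 + 6*G)*t + I*sqrt(6) = t*sqrt(-9 + 6*G) + I*sqrt(6) = I*sqrt(6) + t*sqrt(-9 + 6*G))
1/n(-18, -3) = 1/(I*sqrt(6) - 18*sqrt(-9 + 6*(-3))) = 1/(I*sqrt(6) - 18*sqrt(-9 - 18)) = 1/(I*sqrt(6) - 54*I*sqrt(3))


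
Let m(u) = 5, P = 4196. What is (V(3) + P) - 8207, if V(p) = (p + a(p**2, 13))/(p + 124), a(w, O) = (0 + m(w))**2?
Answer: -509369/127 ≈ -4010.8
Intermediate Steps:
a(w, O) = 25 (a(w, O) = (0 + 5)**2 = 5**2 = 25)
V(p) = (25 + p)/(124 + p) (V(p) = (p + 25)/(p + 124) = (25 + p)/(124 + p))
(V(3) + P) - 8207 = ((25 + 3)/(124 + 3) + 4196) - 8207 = (28/127 + 4196) - 8207 = 532920/127 - 8207 = -509369/127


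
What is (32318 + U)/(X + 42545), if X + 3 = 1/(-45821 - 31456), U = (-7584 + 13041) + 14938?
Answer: 4073502501/3287518133 ≈ 1.2391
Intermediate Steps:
U = 20395 (U = 5457 + 14938 = 20395)
X = -231832/77277 (X = -3 + 1/(-45821 - 31456) = -3 + 1/(-77277) = -3 - 1/77277 = -231832/77277 ≈ -3.0000)
(32318 + U)/(X + 42545) = (32318 + 20395)/(-231832/77277 + 42545) = 52713/(3287518133/77277) = 52713*(77277/3287518133) = 4073502501/3287518133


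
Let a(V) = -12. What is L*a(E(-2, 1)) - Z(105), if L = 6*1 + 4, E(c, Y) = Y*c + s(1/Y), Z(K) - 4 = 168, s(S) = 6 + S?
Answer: -292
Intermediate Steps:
Z(K) = 172 (Z(K) = 4 + 168 = 172)
E(c, Y) = 6 + 1/Y + Y*c (E(c, Y) = Y*c + (6 + 1/Y) = 6 + 1/Y + Y*c)
L = 10 (L = 6 + 4 = 10)
L*a(E(-2, 1)) - Z(105) = 10*(-12) - 1*172 = -120 - 172 = -292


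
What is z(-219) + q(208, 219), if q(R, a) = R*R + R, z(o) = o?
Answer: 43253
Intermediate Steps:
q(R, a) = R + R**2 (q(R, a) = R**2 + R = R + R**2)
z(-219) + q(208, 219) = -219 + 208*(1 + 208) = -219 + 208*209 = -219 + 43472 = 43253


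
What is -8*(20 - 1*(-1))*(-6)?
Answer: 1008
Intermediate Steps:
-8*(20 - 1*(-1))*(-6) = -8*(20 + 1)*(-6) = -8*21*(-6) = -168*(-6) = 1008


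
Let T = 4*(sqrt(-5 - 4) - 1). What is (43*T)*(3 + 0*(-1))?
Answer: -516 + 1548*I ≈ -516.0 + 1548.0*I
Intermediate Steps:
T = -4 + 12*I (T = 4*(sqrt(-9) - 1) = 4*(3*I - 1) = 4*(-1 + 3*I) = -4 + 12*I ≈ -4.0 + 12.0*I)
(43*T)*(3 + 0*(-1)) = (43*(-4 + 12*I))*(3 + 0*(-1)) = (-172 + 516*I)*(3 + 0) = (-172 + 516*I)*3 = -516 + 1548*I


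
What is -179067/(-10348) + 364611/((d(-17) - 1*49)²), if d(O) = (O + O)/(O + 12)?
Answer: 102297107607/460703308 ≈ 222.05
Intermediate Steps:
d(O) = 2*O/(12 + O) (d(O) = (2*O)/(12 + O) = 2*O/(12 + O))
-179067/(-10348) + 364611/((d(-17) - 1*49)²) = -179067/(-10348) + 364611/((2*(-17)/(12 - 17) - 1*49)²) = -179067*(-1/10348) + 364611/((2*(-17)/(-5) - 49)²) = 179067/10348 + 364611/((2*(-17)*(-⅕) - 49)²) = 179067/10348 + 364611/((34/5 - 49)²) = 179067/10348 + 364611/((-211/5)²) = 179067/10348 + 364611/(44521/25) = 179067/10348 + 364611*(25/44521) = 179067/10348 + 9115275/44521 = 102297107607/460703308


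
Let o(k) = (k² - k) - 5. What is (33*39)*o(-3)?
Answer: 9009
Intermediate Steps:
o(k) = -5 + k² - k
(33*39)*o(-3) = (33*39)*(-5 + (-3)² - 1*(-3)) = 1287*(-5 + 9 + 3) = 1287*7 = 9009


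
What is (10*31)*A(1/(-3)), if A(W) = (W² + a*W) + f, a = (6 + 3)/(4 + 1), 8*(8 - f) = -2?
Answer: 43307/18 ≈ 2405.9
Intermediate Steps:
f = 33/4 (f = 8 - ⅛*(-2) = 8 + ¼ = 33/4 ≈ 8.2500)
a = 9/5 ≈ 1.8000
A(W) = 33/4 + W² + 9*W/5 (A(W) = (W² + 9*W/5) + 33/4 = 33/4 + W² + 9*W/5)
(10*31)*A(1/(-3)) = (10*31)*(33/4 + (1/(-3))² + (9/5)/(-3)) = 310*(33/4 + (-⅓)² + (9/5)*(-⅓)) = 310*(33/4 + ⅑ - ⅗) = 310*(1397/180) = 43307/18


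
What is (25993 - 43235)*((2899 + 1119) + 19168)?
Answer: -399773012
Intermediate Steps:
(25993 - 43235)*((2899 + 1119) + 19168) = -17242*(4018 + 19168) = -17242*23186 = -399773012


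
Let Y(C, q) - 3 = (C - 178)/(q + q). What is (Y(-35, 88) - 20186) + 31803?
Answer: 2044907/176 ≈ 11619.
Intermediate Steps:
Y(C, q) = 3 + (-178 + C)/(2*q) (Y(C, q) = 3 + (C - 178)/(q + q) = 3 + (-178 + C)/((2*q)) = 3 + (-178 + C)*(1/(2*q)) = 3 + (-178 + C)/(2*q))
(Y(-35, 88) - 20186) + 31803 = ((½)*(-178 - 35 + 6*88)/88 - 20186) + 31803 = ((½)*(1/88)*(-178 - 35 + 528) - 20186) + 31803 = ((½)*(1/88)*315 - 20186) + 31803 = (315/176 - 20186) + 31803 = -3552421/176 + 31803 = 2044907/176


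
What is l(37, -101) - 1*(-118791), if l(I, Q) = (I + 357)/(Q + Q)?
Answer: 11997694/101 ≈ 1.1879e+5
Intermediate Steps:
l(I, Q) = (357 + I)/(2*Q) (l(I, Q) = (357 + I)/((2*Q)) = (357 + I)*(1/(2*Q)) = (357 + I)/(2*Q))
l(37, -101) - 1*(-118791) = (1/2)*(357 + 37)/(-101) - 1*(-118791) = (1/2)*(-1/101)*394 + 118791 = -197/101 + 118791 = 11997694/101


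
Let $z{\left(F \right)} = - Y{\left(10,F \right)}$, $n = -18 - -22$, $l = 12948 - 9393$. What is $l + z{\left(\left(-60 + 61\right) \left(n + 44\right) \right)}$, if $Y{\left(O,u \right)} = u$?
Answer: $3507$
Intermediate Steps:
$l = 3555$
$n = 4$ ($n = -18 + 22 = 4$)
$z{\left(F \right)} = - F$
$l + z{\left(\left(-60 + 61\right) \left(n + 44\right) \right)} = 3555 - \left(-60 + 61\right) \left(4 + 44\right) = 3555 - 1 \cdot 48 = 3555 - 48 = 3507$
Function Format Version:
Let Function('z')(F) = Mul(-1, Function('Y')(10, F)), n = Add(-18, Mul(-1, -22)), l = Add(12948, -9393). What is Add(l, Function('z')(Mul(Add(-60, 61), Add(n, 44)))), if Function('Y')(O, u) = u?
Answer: 3507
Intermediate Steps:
l = 3555
n = 4 (n = Add(-18, 22) = 4)
Function('z')(F) = Mul(-1, F)
Add(l, Function('z')(Mul(Add(-60, 61), Add(n, 44)))) = Add(3555, Mul(-1, Mul(Add(-60, 61), Add(4, 44)))) = Add(3555, Mul(-1, Mul(1, 48))) = Add(3555, Mul(-1, 48)) = Add(3555, -48) = 3507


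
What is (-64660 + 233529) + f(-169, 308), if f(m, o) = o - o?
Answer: 168869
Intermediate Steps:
f(m, o) = 0
(-64660 + 233529) + f(-169, 308) = (-64660 + 233529) + 0 = 168869 + 0 = 168869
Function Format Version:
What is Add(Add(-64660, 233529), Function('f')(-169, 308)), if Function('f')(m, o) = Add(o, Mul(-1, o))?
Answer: 168869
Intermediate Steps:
Function('f')(m, o) = 0
Add(Add(-64660, 233529), Function('f')(-169, 308)) = Add(Add(-64660, 233529), 0) = Add(168869, 0) = 168869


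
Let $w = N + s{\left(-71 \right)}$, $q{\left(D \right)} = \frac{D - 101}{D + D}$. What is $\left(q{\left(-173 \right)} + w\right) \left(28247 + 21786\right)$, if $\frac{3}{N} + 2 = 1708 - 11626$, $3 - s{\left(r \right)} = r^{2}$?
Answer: $- \frac{432518051583447}{1716160} \approx -2.5203 \cdot 10^{8}$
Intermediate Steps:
$s{\left(r \right)} = 3 - r^{2}$
$q{\left(D \right)} = \frac{-101 + D}{2 D}$
$N = - \frac{3}{9920}$ ($N = \frac{3}{-2 + \left(1708 - 11626\right)} = \frac{3}{-2 - 9918} = \frac{3}{-9920} = 3 \left(- \frac{1}{9920}\right) = - \frac{3}{9920} \approx -0.00030242$)
$w = - \frac{49976963}{9920}$ ($w = - \frac{3}{9920} + \left(3 - \left(-71\right)^{2}\right) = - \frac{3}{9920} + \left(3 - 5041\right) = - \frac{3}{9920} - 5038 = - \frac{49976963}{9920} \approx -5038.0$)
$\left(q{\left(-173 \right)} + w\right) \left(28247 + 21786\right) = \left(\frac{-101 - 173}{2 \left(-173\right)} - \frac{49976963}{9920}\right) \left(28247 + 21786\right) = \left(\frac{1}{2} \left(- \frac{1}{173}\right) \left(-274\right) - \frac{49976963}{9920}\right) 50033 = \left(\frac{137}{173} - \frac{49976963}{9920}\right) 50033 = \left(- \frac{8644655559}{1716160}\right) 50033 = - \frac{432518051583447}{1716160}$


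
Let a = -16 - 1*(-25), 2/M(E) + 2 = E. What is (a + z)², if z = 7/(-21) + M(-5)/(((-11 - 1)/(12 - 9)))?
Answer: 134689/1764 ≈ 76.354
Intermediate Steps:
M(E) = 2/(-2 + E)
z = -11/42 (z = 7/(-21) + (2/(-2 - 5))/(((-11 - 1)/(12 - 9))) = 7*(-1/21) + (2/(-7))/((-12/3)) = -⅓ + (2*(-⅐))/((-12*⅓)) = -⅓ - 2/7/(-4) = -⅓ - 2/7*(-¼) = -⅓ + 1/14 = -11/42 ≈ -0.26190)
a = 9 (a = -16 + 25 = 9)
(a + z)² = (9 - 11/42)² = (367/42)² = 134689/1764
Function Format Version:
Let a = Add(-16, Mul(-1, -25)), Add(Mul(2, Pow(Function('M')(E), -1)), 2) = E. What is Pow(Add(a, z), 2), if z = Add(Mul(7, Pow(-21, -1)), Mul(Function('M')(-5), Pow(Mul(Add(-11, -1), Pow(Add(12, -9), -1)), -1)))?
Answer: Rational(134689, 1764) ≈ 76.354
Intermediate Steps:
Function('M')(E) = Mul(2, Pow(Add(-2, E), -1))
z = Rational(-11, 42) (z = Add(Mul(7, Pow(-21, -1)), Mul(Mul(2, Pow(Add(-2, -5), -1)), Pow(Mul(Add(-11, -1), Pow(Add(12, -9), -1)), -1))) = Add(Mul(7, Rational(-1, 21)), Mul(Mul(2, Pow(-7, -1)), Pow(Mul(-12, Pow(3, -1)), -1))) = Add(Rational(-1, 3), Mul(Mul(2, Rational(-1, 7)), Pow(Mul(-12, Rational(1, 3)), -1))) = Add(Rational(-1, 3), Mul(Rational(-2, 7), Pow(-4, -1))) = Add(Rational(-1, 3), Mul(Rational(-2, 7), Rational(-1, 4))) = Add(Rational(-1, 3), Rational(1, 14)) = Rational(-11, 42) ≈ -0.26190)
a = 9 (a = Add(-16, 25) = 9)
Pow(Add(a, z), 2) = Pow(Add(9, Rational(-11, 42)), 2) = Pow(Rational(367, 42), 2) = Rational(134689, 1764)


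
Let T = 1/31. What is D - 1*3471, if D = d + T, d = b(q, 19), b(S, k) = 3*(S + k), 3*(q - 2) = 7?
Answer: -105430/31 ≈ -3401.0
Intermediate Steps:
q = 13/3 (q = 2 + (⅓)*7 = 2 + 7/3 = 13/3 ≈ 4.3333)
b(S, k) = 3*S + 3*k
T = 1/31 ≈ 0.032258
d = 70 (d = 3*(13/3) + 3*19 = 13 + 57 = 70)
D = 2171/31 (D = 70 + 1/31 = 2171/31 ≈ 70.032)
D - 1*3471 = 2171/31 - 1*3471 = 2171/31 - 3471 = -105430/31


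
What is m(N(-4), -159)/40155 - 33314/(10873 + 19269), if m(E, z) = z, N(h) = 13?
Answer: -223752708/201725335 ≈ -1.1092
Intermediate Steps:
m(N(-4), -159)/40155 - 33314/(10873 + 19269) = -159/40155 - 33314/(10873 + 19269) = -159*1/40155 - 33314/30142 = -53/13385 - 33314*1/30142 = -53/13385 - 16657/15071 = -223752708/201725335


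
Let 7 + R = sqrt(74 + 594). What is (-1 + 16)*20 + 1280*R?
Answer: -8660 + 2560*sqrt(167) ≈ 24423.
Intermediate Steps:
R = -7 + 2*sqrt(167) (R = -7 + sqrt(74 + 594) = -7 + sqrt(668) = -7 + 2*sqrt(167) ≈ 18.846)
(-1 + 16)*20 + 1280*R = (-1 + 16)*20 + 1280*(-7 + 2*sqrt(167)) = 15*20 + (-8960 + 2560*sqrt(167)) = 300 + (-8960 + 2560*sqrt(167)) = -8660 + 2560*sqrt(167)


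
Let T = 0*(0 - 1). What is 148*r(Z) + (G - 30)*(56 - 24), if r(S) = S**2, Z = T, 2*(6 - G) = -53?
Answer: 80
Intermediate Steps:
G = 65/2 (G = 6 - 1/2*(-53) = 6 + 53/2 = 65/2 ≈ 32.500)
T = 0 (T = 0*(-1) = 0)
Z = 0
148*r(Z) + (G - 30)*(56 - 24) = 148*0**2 + (65/2 - 30)*(56 - 24) = 148*0 + (5/2)*32 = 0 + 80 = 80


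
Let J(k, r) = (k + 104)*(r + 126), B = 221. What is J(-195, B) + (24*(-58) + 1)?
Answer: -32968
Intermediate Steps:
J(k, r) = (104 + k)*(126 + r)
J(-195, B) + (24*(-58) + 1) = (13104 + 104*221 + 126*(-195) - 195*221) + (24*(-58) + 1) = (13104 + 22984 - 24570 - 43095) + (-1392 + 1) = -31577 - 1391 = -32968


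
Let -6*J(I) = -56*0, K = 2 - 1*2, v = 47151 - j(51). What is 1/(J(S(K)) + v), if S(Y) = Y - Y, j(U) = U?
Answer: 1/47100 ≈ 2.1231e-5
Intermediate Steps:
v = 47100 (v = 47151 - 1*51 = 47151 - 51 = 47100)
K = 0 (K = 2 - 2 = 0)
S(Y) = 0
J(I) = 0 (J(I) = -(-28)*0/3 = -1/6*0 = 0)
1/(J(S(K)) + v) = 1/(0 + 47100) = 1/47100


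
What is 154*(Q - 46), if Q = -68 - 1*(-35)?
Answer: -12166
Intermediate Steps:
Q = -33 (Q = -68 + 35 = -33)
154*(Q - 46) = 154*(-33 - 46) = 154*(-79) = -12166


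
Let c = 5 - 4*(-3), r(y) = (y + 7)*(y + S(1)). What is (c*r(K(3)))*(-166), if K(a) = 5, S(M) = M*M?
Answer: -203184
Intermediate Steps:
S(M) = M²
r(y) = (1 + y)*(7 + y) (r(y) = (y + 7)*(y + 1²) = (7 + y)*(y + 1) = (7 + y)*(1 + y) = (1 + y)*(7 + y))
c = 17 (c = 5 - 2*(-6) = 5 + 12 = 17)
(c*r(K(3)))*(-166) = (17*(7 + 5² + 8*5))*(-166) = (17*(7 + 25 + 40))*(-166) = (17*72)*(-166) = 1224*(-166) = -203184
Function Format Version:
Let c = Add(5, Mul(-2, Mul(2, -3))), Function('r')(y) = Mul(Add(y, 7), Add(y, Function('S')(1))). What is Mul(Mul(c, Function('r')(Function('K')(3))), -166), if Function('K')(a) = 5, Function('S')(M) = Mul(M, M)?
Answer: -203184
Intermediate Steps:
Function('S')(M) = Pow(M, 2)
Function('r')(y) = Mul(Add(1, y), Add(7, y)) (Function('r')(y) = Mul(Add(y, 7), Add(y, Pow(1, 2))) = Mul(Add(7, y), Add(y, 1)) = Mul(Add(7, y), Add(1, y)) = Mul(Add(1, y), Add(7, y)))
c = 17 (c = Add(5, Mul(-2, -6)) = Add(5, 12) = 17)
Mul(Mul(c, Function('r')(Function('K')(3))), -166) = Mul(Mul(17, Add(7, Pow(5, 2), Mul(8, 5))), -166) = Mul(Mul(17, Add(7, 25, 40)), -166) = Mul(Mul(17, 72), -166) = Mul(1224, -166) = -203184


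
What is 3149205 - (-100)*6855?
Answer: 3834705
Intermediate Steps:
3149205 - (-100)*6855 = 3149205 - 1*(-685500) = 3149205 + 685500 = 3834705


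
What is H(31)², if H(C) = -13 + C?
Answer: 324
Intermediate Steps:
H(31)² = (-13 + 31)² = 18² = 324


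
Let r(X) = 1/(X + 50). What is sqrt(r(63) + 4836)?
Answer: sqrt(61750997)/113 ≈ 69.541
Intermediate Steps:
r(X) = 1/(50 + X)
sqrt(r(63) + 4836) = sqrt(1/(50 + 63) + 4836) = sqrt(1/113 + 4836) = sqrt(546469/113) = sqrt(61750997)/113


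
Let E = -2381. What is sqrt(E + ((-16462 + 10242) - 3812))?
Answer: I*sqrt(12413) ≈ 111.41*I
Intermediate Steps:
sqrt(E + ((-16462 + 10242) - 3812)) = sqrt(-2381 + ((-16462 + 10242) - 3812)) = sqrt(-2381 + (-6220 - 3812)) = sqrt(-2381 - 10032) = sqrt(-12413) = I*sqrt(12413)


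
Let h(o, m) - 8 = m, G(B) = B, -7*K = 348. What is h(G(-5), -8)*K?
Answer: 0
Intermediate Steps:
K = -348/7 (K = -⅐*348 = -348/7 ≈ -49.714)
h(o, m) = 8 + m
h(G(-5), -8)*K = (8 - 8)*(-348/7) = 0*(-348/7) = 0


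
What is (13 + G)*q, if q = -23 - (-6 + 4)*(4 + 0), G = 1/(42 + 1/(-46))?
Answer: -377235/1931 ≈ -195.36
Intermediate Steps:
G = 46/1931 (G = 1/(42 - 1/46) = 1/(1931/46) = 46/1931 ≈ 0.023822)
q = -15 (q = -23 - (-2)*4 = -23 - 1*(-8) = -23 + 8 = -15)
(13 + G)*q = (13 + 46/1931)*(-15) = (25149/1931)*(-15) = -377235/1931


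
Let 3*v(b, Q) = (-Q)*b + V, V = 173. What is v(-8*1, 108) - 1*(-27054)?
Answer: 82199/3 ≈ 27400.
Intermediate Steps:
v(b, Q) = 173/3 - Q*b/3 (v(b, Q) = ((-Q)*b + 173)/3 = (-Q*b + 173)/3 = (173 - Q*b)/3 = 173/3 - Q*b/3)
v(-8*1, 108) - 1*(-27054) = (173/3 - 1/3*108*(-8*1)) - 1*(-27054) = (173/3 - 1/3*108*(-8)) + 27054 = (173/3 + 288) + 27054 = 1037/3 + 27054 = 82199/3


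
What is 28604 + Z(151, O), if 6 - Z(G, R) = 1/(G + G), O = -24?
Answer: 8640219/302 ≈ 28610.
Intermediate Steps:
Z(G, R) = 6 - 1/(2*G) (Z(G, R) = 6 - 1/(G + G) = 6 - 1/(2*G))
28604 + Z(151, O) = 28604 + (6 - ½/151) = 28604 + (6 - ½*1/151) = 28604 + (6 - 1/302) = 28604 + 1811/302 = 8640219/302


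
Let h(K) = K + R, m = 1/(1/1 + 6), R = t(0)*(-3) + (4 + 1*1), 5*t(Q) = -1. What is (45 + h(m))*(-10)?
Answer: -3552/7 ≈ -507.43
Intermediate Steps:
t(Q) = -⅕ (t(Q) = (⅕)*(-1) = -⅕)
R = 28/5 (R = -⅕*(-3) + (4 + 1*1) = ⅗ + (4 + 1) = ⅗ + 5 = 28/5 ≈ 5.6000)
m = ⅐ (m = 1/(1 + 6) = 1/7 = ⅐ ≈ 0.14286)
h(K) = 28/5 + K (h(K) = K + 28/5 = 28/5 + K)
(45 + h(m))*(-10) = (45 + (28/5 + ⅐))*(-10) = (45 + 201/35)*(-10) = (1776/35)*(-10) = -3552/7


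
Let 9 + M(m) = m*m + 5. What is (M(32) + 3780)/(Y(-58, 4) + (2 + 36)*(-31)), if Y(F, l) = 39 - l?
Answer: -1600/381 ≈ -4.1995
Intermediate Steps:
M(m) = -4 + m² (M(m) = -9 + (m*m + 5) = -9 + (m² + 5) = -9 + (5 + m²) = -4 + m²)
(M(32) + 3780)/(Y(-58, 4) + (2 + 36)*(-31)) = ((-4 + 32²) + 3780)/((39 - 1*4) + (2 + 36)*(-31)) = ((-4 + 1024) + 3780)/((39 - 4) + 38*(-31)) = (1020 + 3780)/(35 - 1178) = 4800/(-1143) = 4800*(-1/1143) = -1600/381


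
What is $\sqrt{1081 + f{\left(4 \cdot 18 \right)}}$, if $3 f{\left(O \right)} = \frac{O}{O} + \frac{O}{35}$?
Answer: $\frac{2 \sqrt{2982315}}{105} \approx 32.894$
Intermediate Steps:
$f{\left(O \right)} = \frac{1}{3} + \frac{O}{105}$ ($f{\left(O \right)} = \frac{\frac{O}{O} + \frac{O}{35}}{3} = \frac{1 + O \frac{1}{35}}{3} = \frac{1 + \frac{O}{35}}{3} = \frac{1}{3} + \frac{O}{105}$)
$\sqrt{1081 + f{\left(4 \cdot 18 \right)}} = \sqrt{1081 + \left(\frac{1}{3} + \frac{4 \cdot 18}{105}\right)} = \sqrt{1081 + \left(\frac{1}{3} + \frac{1}{105} \cdot 72\right)} = \sqrt{1081 + \left(\frac{1}{3} + \frac{24}{35}\right)} = \sqrt{1081 + \frac{107}{105}} = \sqrt{\frac{113612}{105}} = \frac{2 \sqrt{2982315}}{105}$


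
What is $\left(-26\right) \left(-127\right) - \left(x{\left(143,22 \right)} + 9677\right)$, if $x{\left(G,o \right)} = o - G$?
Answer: $-6254$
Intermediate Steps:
$\left(-26\right) \left(-127\right) - \left(x{\left(143,22 \right)} + 9677\right) = \left(-26\right) \left(-127\right) - \left(\left(22 - 143\right) + 9677\right) = 3302 - \left(\left(22 - 143\right) + 9677\right) = 3302 - \left(-121 + 9677\right) = 3302 - 9556 = -6254$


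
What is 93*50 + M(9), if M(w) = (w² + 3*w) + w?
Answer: 4767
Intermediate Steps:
M(w) = w² + 4*w
93*50 + M(9) = 93*50 + 9*(4 + 9) = 4650 + 9*13 = 4650 + 117 = 4767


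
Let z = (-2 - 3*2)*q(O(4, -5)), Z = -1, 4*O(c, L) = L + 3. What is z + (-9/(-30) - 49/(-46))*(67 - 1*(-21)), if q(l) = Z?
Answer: 14736/115 ≈ 128.14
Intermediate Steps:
O(c, L) = 3/4 + L/4 (O(c, L) = (L + 3)/4 = (3 + L)/4 = 3/4 + L/4)
q(l) = -1
z = 8 (z = (-2 - 3*2)*(-1) = (-2 - 6)*(-1) = -8*(-1) = 8)
z + (-9/(-30) - 49/(-46))*(67 - 1*(-21)) = 8 + (-9/(-30) - 49/(-46))*(67 - 1*(-21)) = 8 + (-9*(-1/30) - 49*(-1/46))*(67 + 21) = 8 + (3/10 + 49/46)*88 = 8 + (157/115)*88 = 8 + 13816/115 = 14736/115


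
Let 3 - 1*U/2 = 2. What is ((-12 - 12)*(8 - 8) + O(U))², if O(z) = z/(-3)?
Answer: 4/9 ≈ 0.44444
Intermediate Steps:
U = 2 (U = 6 - 2*2 = 6 - 4 = 2)
O(z) = -z/3 (O(z) = z*(-⅓) = -z/3)
((-12 - 12)*(8 - 8) + O(U))² = ((-12 - 12)*(8 - 8) - ⅓*2)² = (-24*0 - ⅔)² = (0 - ⅔)² = (-⅔)² = 4/9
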